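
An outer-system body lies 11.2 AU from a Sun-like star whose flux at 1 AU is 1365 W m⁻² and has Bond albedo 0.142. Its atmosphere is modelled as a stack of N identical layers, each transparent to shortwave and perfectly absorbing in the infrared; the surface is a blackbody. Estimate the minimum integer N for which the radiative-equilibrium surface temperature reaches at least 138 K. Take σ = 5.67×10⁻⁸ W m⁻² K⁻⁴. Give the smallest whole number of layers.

8

Irradiance scales as 1/d², so S = 1365 W m⁻² × (1/11.2)² = 10.88 W m⁻².
Top-of-atmosphere balance: σT_e⁴ = S(1−α)/4 = 2.334 W m⁻² → T_e = 80.10 K.
T_s = (N+1)^(1/4)·T_e ≥ 138 K requires N+1 ≥ (T_s/T_e)⁴ = (138/80.10)⁴ = 8.810.
The minimum whole number is N = 8.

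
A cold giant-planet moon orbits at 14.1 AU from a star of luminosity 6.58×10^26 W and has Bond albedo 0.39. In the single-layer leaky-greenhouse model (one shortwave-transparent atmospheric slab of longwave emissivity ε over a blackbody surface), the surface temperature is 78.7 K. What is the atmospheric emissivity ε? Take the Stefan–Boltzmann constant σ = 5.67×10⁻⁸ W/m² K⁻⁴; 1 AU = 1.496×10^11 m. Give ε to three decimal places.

d = 14.1 × 1.496×10^11 m = 2.109×10^12 m.
Spreading L over a sphere of radius d: S = 6.58×10^26/(4π·2.11×10^12²) = 11.77 W/m².
Effective temperature: T_e = [S(1−α)/(4σ)]^(1/4) = 75.01 K.
T_s⁴ = T_e⁴·2/(2−ε) → ε = 2 − 2(T_e/T_s)⁴ = 2 − 2·(75.01/78.7)⁴ = 0.3498.

0.350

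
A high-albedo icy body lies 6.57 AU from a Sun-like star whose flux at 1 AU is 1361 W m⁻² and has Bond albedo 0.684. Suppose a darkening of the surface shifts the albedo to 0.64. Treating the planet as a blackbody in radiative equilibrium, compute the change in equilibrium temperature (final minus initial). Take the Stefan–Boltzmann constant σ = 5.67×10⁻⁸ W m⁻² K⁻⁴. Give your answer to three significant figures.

2.70 K

Flux at the orbit: S = 1361/(6.57)² = 31.53 W m⁻².
Initial: T₁ = [S(1−0.684)/(4σ)]^(1/4) = 81.41 K.
With α = 0.64, T₂ = 84.11 K.
Change: 84.11 − 81.41 = 2.697 K.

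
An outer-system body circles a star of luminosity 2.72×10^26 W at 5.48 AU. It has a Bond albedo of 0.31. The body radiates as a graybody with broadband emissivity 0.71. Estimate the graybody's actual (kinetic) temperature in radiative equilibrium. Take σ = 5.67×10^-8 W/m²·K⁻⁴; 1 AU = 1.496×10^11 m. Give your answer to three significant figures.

d = 5.48 × 1.496×10^11 m = 8.198×10^11 m.
S = L/(4πd²) = 32.21 W/m².
The planet absorbs (1−α)S over its disc πR² and re-emits over 4πR², so the mean absorbed flux is (1−0.31)·32.21/4 = 5.556 W/m².
Radiative balance εσT⁴ = 5.556 gives T = [5.556/(0.71·σ)]^(1/4) = 108.4 K.

108 kelvin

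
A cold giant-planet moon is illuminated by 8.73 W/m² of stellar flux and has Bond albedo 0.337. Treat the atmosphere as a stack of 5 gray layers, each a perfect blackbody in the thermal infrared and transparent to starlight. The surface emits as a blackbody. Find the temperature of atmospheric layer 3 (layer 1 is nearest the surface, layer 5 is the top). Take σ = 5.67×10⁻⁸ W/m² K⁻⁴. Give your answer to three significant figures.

93.5 K

OLR = S(1−α)/4 = 1.447 W/m²; the top layer radiates at T_e = 71.08 K.
The net upward flux σT_e⁴ is constant between every pair of levels, so T_k⁴ = (N+1−k)T_e⁴.
With k = 3: T_3 = (5+1−3)^¼·71.08 K = 93.54 K.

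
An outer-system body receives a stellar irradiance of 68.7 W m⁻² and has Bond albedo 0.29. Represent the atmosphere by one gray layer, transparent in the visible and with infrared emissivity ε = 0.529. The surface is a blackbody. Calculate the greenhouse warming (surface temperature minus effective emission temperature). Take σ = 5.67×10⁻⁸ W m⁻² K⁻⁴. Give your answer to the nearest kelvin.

10 K

Effective emission temperature (TOA balance): σT_e⁴ = S(1−α)/4 = 12.19 W m⁻² → T_e = 121.1 K.
The surface balance (absorbed SW + ε·downward IR = σT_s⁴) with T_a⁴ = T_s⁴/2 reduces to T_s = T_e·[2/(2−ε)]^¼ = 130.8 K.
T_s − T_e = 130.8 − 121.1 = 9.667 K.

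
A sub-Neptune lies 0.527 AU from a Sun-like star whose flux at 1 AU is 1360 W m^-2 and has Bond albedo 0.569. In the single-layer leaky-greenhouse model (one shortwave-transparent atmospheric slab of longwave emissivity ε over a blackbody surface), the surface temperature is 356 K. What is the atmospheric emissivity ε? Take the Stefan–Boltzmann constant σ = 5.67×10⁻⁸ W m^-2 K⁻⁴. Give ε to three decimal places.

By the inverse-square law, S = 1360/0.527² = 4897 W m^-2.
TOA balance gives T_e = 310.6 K.
T_s⁴ = T_e⁴·2/(2−ε) → ε = 2 − 2(T_e/T_s)⁴ = 2 − 2·(310.6/356)⁴ = 0.8413.

0.841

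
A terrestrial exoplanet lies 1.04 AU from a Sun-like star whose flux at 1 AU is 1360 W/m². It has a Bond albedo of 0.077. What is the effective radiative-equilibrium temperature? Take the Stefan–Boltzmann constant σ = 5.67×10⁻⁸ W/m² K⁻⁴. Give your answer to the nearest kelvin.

267 K

By the inverse-square law, S = 1360/1.04² = 1257 W/m².
Absorbed flux (global mean): S(1−α)/4 = 1257·0.923/4 = 290.1 W/m².
In equilibrium σT⁴ equals this, so T = 267.5 K.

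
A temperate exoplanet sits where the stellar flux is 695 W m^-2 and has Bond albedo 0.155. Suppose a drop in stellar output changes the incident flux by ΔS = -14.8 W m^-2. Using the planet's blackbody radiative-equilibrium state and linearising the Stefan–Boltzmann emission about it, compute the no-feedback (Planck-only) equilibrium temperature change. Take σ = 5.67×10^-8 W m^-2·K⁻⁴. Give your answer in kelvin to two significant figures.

-1.2 K

The baseline emission temperature is T_e = 225.6 K.
TOA radiative forcing: ΔF = (1−α)ΔS/4 = 0.845·(-14.8)/4 = -3.127 W m^-2.
Planck response: λ_P = 4σT_e³ = 4·5.67×10⁻⁸·(225.6)³ = 2.603 W m^-2/K.
Hence the no-feedback warming is ΔF/(4σT_e³) = -1.20 K.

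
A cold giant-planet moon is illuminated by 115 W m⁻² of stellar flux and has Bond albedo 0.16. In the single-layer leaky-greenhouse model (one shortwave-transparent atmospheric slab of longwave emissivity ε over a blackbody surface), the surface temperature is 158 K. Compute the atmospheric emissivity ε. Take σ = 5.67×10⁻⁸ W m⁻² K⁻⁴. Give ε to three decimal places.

0.633

First, T_e = [115.0·(1−0.16)/(4σ)]^(1/4) = 143.7 K.
Since (2−ε)/2 = (T_e/T_s)⁴ = 0.6834, ε = 0.6331.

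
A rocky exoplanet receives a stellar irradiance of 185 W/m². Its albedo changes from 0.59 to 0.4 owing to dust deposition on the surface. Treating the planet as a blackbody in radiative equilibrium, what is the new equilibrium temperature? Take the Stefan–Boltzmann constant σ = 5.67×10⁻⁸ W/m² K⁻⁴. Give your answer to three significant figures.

149 kelvin

New equilibrium: T₂ = [(1−0.4)·185.0/(4σ)]^(1/4) = 148.7 K.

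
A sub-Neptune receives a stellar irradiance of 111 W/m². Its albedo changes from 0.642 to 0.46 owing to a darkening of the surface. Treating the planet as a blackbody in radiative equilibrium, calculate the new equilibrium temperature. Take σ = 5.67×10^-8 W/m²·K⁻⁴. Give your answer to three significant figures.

128 K

T₂ = [S(1−α₂)/(4σ)]^(1/4) = [111.0·0.54/(4σ)]^(1/4) = 127.5 K.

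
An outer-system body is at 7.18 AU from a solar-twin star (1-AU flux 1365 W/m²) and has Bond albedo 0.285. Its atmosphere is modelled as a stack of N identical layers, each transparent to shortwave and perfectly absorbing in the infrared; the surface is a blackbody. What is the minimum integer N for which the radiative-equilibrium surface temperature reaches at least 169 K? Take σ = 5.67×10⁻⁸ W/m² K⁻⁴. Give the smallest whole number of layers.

9

Irradiance scales as 1/d², so S = 1365 W/m² × (1/7.18)² = 26.48 W/m².
The effective emission temperature is T_e = [S(1−α)/(4σ)]^¼ = 95.58 K.
Since T_s⁴ = (N+1)T_e⁴, we need N ≥ (T_s/T_e)⁴ − 1 = 8.772.
So N ≥ 8.772; the smallest integer is N = 9.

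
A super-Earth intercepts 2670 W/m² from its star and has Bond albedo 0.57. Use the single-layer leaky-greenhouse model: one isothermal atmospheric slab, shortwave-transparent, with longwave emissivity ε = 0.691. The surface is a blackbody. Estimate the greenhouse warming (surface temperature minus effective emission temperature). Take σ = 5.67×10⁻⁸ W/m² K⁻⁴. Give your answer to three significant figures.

29.8 K

The planet radiates to space at T_e = [S(1−α)/(4σ)]^(1/4) = 266.7 K.
For a single slab of emissivity ε, T_s⁴ = 2T_e⁴/(2−ε); thus T_s = 266.7·(1.528)^(1/4) = 296.6 K.
The atmosphere warms the surface by 29.82 K.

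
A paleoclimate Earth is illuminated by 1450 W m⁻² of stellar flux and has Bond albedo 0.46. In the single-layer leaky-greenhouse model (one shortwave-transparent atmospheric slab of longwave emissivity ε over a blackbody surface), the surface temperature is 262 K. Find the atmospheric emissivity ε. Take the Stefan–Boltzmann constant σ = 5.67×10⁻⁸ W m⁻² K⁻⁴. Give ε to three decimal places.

0.535

First, T_e = [1450·(1−0.46)/(4σ)]^(1/4) = 242.4 K.
T_s⁴ = T_e⁴·2/(2−ε) → ε = 2 − 2(T_e/T_s)⁴ = 2 − 2·(242.4/262)⁴ = 0.5346.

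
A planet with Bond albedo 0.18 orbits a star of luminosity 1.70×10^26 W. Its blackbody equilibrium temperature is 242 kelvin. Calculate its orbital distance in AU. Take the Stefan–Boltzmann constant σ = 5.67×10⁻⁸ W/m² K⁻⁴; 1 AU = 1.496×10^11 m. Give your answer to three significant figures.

0.798 AU

The flux needed for this T is 4σT⁴/(1−0.18) = 948.6 W/m².
From L = 4πd²S, d = √(1.70×10^26/(4π·948.6)) = 1.194×10^11 m = 0.7983 AU.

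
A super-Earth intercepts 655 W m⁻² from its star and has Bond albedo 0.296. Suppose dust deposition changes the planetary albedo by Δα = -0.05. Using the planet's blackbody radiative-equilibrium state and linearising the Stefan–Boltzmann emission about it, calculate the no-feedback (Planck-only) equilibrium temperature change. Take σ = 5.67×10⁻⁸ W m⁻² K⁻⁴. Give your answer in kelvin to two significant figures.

The baseline emission temperature is T_e = 212.3 K.
The change in absorbed flux is Δ[S(1−α)/4] = −SΔα/4 = 8.188 W m⁻².
The Planck feedback parameter is 4σT_e³ = 2.172 W m⁻²/K.
ΔT₀ = ΔF/λ_P = 8.188/2.172 = 3.77 K.

3.8 K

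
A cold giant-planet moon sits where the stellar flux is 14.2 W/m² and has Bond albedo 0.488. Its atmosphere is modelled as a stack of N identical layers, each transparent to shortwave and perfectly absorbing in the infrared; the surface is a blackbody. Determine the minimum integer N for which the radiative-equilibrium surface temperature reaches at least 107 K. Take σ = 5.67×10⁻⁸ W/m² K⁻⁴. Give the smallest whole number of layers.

OLR = S(1−α)/4 = 1.818 W/m²; the top layer radiates at T_e = 75.25 K.
Need (N+1)T_e⁴ ≥ T_s⁴, i.e. N+1 ≥ (107/75.25)⁴ = 4.089.
The minimum whole number is N = 4.

4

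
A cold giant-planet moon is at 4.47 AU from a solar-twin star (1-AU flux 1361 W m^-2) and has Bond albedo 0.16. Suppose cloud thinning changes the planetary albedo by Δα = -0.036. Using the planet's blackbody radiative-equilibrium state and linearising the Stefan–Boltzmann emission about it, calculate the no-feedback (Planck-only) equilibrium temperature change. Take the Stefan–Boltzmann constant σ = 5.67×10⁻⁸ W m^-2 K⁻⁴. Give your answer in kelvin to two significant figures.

Flux at the orbit: S = 1361/(4.47)² = 68.12 W m^-2.
Unperturbed T_e = [68.12·(1−0.16)/(4σ)]^¼ = 126.0 K.
The change in absorbed flux is Δ[S(1−α)/4] = −SΔα/4 = 0.6130 W m^-2.
Linearising σT⁴ gives d(σT⁴)/dT = 4σT_e³ = 0.4540 W m^-2 per K.
Hence the no-feedback warming is ΔF/(4σT_e³) = 1.35 K.

1.4 kelvin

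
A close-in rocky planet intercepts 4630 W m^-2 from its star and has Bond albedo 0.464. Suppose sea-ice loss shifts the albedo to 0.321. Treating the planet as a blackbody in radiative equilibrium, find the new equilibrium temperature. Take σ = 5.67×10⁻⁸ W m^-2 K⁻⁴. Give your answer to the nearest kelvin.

343 kelvin

New equilibrium: T₂ = [(1−0.321)·4630/(4σ)]^(1/4) = 343.1 K.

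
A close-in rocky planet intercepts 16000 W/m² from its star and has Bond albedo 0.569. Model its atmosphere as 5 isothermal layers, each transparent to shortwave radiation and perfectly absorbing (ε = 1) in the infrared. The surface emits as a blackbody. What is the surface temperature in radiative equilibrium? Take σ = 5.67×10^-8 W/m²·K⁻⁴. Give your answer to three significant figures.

Top-of-atmosphere balance: σT_e⁴ = S(1−α)/4 = 1724 W/m² → T_e = 417.6 K.
With N = 5 opaque layers, T_s = (N+1)^(1/4)·T_e = 6^(1/4)·417.6 = 653.5 K.

654 K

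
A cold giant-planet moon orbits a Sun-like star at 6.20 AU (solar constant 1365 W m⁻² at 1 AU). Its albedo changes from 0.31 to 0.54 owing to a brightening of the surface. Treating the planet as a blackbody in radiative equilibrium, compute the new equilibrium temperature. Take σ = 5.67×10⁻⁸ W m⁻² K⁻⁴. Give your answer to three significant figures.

92.1 kelvin

By the inverse-square law, S = 1365/6.20² = 35.51 W m⁻².
With the new albedo, S(1−α₂)/4 = 4.084 W m⁻², so T₂ = 92.12 K.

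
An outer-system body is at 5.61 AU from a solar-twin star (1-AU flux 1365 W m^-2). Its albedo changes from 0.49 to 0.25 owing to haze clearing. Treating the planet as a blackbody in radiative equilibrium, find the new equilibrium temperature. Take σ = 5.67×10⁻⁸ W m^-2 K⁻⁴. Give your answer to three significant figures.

By the inverse-square law, S = 1365/5.61² = 43.37 W m^-2.
New equilibrium: T₂ = [(1−0.25)·43.37/(4σ)]^(1/4) = 109.4 K.

109 kelvin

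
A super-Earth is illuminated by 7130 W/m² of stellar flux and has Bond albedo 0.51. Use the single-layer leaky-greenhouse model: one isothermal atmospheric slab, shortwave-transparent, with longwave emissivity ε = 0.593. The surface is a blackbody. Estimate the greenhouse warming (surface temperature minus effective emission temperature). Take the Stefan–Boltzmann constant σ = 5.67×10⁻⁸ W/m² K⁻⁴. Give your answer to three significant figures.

Effective emission temperature (TOA balance): σT_e⁴ = S(1−α)/4 = 873.4 W/m² → T_e = 352.3 K.
Surface balance with a leaky layer gives σT_s⁴ = σT_e⁴·2/(2−ε), so T_s = T_e·[2/(2−0.593)]^(1/4) = 384.7 K.
Greenhouse warming: T_s − T_e = 32.38 K.

32.4 kelvin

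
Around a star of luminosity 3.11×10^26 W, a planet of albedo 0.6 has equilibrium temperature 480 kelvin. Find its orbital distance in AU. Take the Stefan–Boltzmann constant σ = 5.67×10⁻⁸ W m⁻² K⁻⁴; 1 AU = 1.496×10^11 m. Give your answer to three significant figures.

0.192 AU

Energy balance gives S = 4σT⁴/(1−α) = 30100 W m⁻².
S = L/(4πd²) → d = √(L/4πS) = √(3.11×10^26/(4π·30100)) = 2.867×10^10 m = 0.1917 AU.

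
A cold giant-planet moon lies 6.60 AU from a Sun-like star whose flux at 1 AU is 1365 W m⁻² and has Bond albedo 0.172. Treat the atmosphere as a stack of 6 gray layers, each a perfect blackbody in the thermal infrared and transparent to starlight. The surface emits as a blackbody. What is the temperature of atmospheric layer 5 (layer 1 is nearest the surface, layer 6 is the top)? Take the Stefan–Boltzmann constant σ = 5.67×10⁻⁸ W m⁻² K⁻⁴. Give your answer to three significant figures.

Flux at the orbit: S = 1365/(6.60)² = 31.34 W m⁻².
Top-of-atmosphere balance: σT_e⁴ = S(1−α)/4 = 6.487 W m⁻² → T_e = 103.4 K.
Each opaque layer satisfies 2T_j⁴ = T_{j−1}⁴ + T_{j+1}⁴, giving T_k⁴ = (N+1−k)T_e⁴.
With k = 5: T_5 = (6+1−5)^¼·103.4 K = 123.0 K.

123 K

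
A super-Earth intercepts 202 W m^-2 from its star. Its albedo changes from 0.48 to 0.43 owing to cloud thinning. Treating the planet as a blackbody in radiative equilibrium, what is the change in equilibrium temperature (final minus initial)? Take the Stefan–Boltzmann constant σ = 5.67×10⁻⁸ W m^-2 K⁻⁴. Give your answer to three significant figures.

3.41 K

With α = 0.48, T₁ = 146.7 K.
Final:   T₂ = [S(1−0.43)/(4σ)]^(1/4) = 150.1 K.
Change: 150.1 − 146.7 = 3.406 K.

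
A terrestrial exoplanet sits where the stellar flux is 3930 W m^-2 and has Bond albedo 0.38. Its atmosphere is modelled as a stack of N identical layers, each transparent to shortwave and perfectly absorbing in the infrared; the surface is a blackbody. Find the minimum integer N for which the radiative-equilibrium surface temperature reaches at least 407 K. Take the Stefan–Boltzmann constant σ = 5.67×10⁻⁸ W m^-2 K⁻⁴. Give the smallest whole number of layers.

2

OLR = S(1−α)/4 = 609.1 W m^-2; the top layer radiates at T_e = 321.9 K.
T_s = (N+1)^(1/4)·T_e ≥ 407 K requires N+1 ≥ (T_s/T_e)⁴ = (407/321.9)⁴ = 2.554.
Rounding up, N = 2.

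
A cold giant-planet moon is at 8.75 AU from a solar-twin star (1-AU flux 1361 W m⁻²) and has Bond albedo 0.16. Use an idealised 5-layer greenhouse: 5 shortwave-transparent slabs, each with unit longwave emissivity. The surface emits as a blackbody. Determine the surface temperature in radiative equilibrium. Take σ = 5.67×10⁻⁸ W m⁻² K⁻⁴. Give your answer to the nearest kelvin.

By the inverse-square law, S = 1361/8.75² = 17.78 W m⁻².
The effective emission temperature is T_e = [S(1−α)/(4σ)]^¼ = 90.08 K.
With N = 5 opaque layers, T_s = (N+1)^(1/4)·T_e = 6^(1/4)·90.08 = 141.0 K.

141 kelvin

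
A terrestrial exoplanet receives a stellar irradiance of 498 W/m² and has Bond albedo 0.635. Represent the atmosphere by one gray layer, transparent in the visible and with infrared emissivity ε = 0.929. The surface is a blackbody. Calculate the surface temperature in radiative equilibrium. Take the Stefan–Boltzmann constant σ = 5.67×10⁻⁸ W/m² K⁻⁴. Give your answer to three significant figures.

197 K

The planet radiates to space at T_e = [S(1−α)/(4σ)]^(1/4) = 168.3 K.
For a single slab of emissivity ε, T_s⁴ = 2T_e⁴/(2−ε); thus T_s = 168.3·(1.867)^(1/4) = 196.7 K.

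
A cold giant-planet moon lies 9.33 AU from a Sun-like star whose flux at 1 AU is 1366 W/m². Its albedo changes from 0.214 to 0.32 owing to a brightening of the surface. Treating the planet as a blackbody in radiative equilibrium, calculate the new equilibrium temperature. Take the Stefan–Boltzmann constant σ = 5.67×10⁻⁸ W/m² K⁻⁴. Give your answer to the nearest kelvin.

Irradiance scales as 1/d², so S = 1366 W/m² × (1/9.33)² = 15.69 W/m².
T₂ = [S(1−α₂)/(4σ)]^(1/4) = [15.69·0.68/(4σ)]^(1/4) = 82.82 K.

83 kelvin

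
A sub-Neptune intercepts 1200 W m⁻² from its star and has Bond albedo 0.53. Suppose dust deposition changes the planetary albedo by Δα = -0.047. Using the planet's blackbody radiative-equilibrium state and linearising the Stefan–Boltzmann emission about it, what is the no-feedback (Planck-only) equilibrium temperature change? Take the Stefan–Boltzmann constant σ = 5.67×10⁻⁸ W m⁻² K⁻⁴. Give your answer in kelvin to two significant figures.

The baseline emission temperature is T_e = 223.3 K.
ΔF = −(S/4)Δα = −(1200/4)×(-0.047) = 14.10 W m⁻².
Linearising σT⁴ gives d(σT⁴)/dT = 4σT_e³ = 2.526 W m⁻² per K.
ΔT₀ = ΔF/λ_P = 14.10/2.526 = 5.58 K.

5.6 K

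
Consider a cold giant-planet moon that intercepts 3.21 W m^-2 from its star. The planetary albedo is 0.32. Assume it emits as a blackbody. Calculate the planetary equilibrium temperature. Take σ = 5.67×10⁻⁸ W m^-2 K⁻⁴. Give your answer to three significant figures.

55.7 K

Averaging over the sphere, the absorbed flux is S(1−α)/4 = 0.5457 W m^-2.
In equilibrium σT⁴ equals this, so T = 55.70 K.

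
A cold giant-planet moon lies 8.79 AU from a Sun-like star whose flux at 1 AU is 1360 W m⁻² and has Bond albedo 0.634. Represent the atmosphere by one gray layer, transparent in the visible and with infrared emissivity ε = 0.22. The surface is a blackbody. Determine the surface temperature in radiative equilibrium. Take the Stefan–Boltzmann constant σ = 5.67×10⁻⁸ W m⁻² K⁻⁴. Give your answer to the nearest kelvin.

75 kelvin

Flux at the orbit: S = 1360/(8.79)² = 17.60 W m⁻².
The planet radiates to space at T_e = [S(1−α)/(4σ)]^(1/4) = 73.00 K.
For a single slab of emissivity ε, T_s⁴ = 2T_e⁴/(2−ε); thus T_s = 73.00·(1.124)^(1/4) = 75.16 K.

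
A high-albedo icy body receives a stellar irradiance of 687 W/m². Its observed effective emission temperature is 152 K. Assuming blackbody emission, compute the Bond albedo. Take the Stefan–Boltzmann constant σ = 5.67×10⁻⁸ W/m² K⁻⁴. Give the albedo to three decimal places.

0.824

From σT⁴ = S(1−α)/4 we invert for α: 1−α = 4σT⁴/S.
4σT⁴ = 4·5.67×10⁻⁸·(152)⁴ = 121.1 W/m².
Hence α = 1 − 121.1/687.0 = 0.8238.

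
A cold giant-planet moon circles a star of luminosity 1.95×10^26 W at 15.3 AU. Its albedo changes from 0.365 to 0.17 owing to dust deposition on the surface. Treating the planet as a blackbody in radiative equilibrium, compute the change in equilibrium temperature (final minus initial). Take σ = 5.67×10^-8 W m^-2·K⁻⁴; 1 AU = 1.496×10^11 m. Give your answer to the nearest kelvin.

Orbital distance: d = 15.3 AU = 2.289×10^12 m.
Flux at the orbit: S = L/(4πd²) = 1.95×10^26/(4π·(2.29×10^12)²) = 2.962 W m^-2.
With α = 0.365, T₁ = 53.66 K.
With α = 0.17, T₂ = 57.38 K.
ΔT = T₂ − T₁ = 3.716 K.

4 K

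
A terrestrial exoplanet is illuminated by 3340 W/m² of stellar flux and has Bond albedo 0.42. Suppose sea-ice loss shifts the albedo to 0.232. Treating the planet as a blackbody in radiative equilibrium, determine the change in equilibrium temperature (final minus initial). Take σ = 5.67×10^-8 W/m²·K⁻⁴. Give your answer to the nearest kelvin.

With α = 0.42, T₁ = 304.0 K.
With α = 0.232, T₂ = 326.1 K.
Change: 326.1 − 304.0 = 22.11 K.

22 K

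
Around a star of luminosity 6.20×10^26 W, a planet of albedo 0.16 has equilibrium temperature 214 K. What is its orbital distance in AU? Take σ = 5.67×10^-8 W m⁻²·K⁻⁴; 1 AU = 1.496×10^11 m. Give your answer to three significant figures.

1.97 AU

The flux needed for this T is 4σT⁴/(1−0.16) = 566.3 W m⁻².
From L = 4πd²S, d = √(6.20×10^26/(4π·566.3)) = 2.952×10^11 m = 1.973 AU.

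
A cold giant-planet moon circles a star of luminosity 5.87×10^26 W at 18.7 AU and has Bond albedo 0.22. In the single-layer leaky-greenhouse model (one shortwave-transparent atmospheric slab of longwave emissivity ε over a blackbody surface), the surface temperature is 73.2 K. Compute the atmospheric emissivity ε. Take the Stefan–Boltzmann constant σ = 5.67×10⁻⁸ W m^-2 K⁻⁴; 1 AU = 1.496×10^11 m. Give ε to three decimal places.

0.570

Orbital distance: d = 18.7 AU = 2.798×10^12 m.
Flux at the orbit: S = L/(4πd²) = 5.87×10^26/(4π·(2.80×10^12)²) = 5.969 W m^-2.
First, T_e = [5.969·(1−0.22)/(4σ)]^(1/4) = 67.31 K.
T_s⁴ = T_e⁴·2/(2−ε) → ε = 2 − 2(T_e/T_s)⁴ = 2 − 2·(67.31/73.2)⁴ = 0.5701.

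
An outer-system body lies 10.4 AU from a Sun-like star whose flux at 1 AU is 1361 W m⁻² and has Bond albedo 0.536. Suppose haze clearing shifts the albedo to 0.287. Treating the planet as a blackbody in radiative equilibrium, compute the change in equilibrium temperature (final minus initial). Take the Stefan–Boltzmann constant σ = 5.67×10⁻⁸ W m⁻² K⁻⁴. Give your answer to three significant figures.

8.08 K

Flux at the orbit: S = 1361/(10.4)² = 12.58 W m⁻².
Initial: T₁ = [S(1−0.536)/(4σ)]^(1/4) = 71.23 K.
Final:   T₂ = [S(1−0.287)/(4σ)]^(1/4) = 79.31 K.
Change: 79.31 − 71.23 = 8.076 K.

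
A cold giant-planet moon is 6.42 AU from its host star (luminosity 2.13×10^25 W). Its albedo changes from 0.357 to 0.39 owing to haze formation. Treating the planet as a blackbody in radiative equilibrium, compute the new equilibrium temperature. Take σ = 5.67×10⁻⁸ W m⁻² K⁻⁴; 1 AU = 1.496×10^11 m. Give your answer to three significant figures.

Orbital distance: d = 6.42 AU = 9.604×10^11 m.
Flux at the orbit: S = L/(4πd²) = 2.13×10^25/(4π·(9.60×10^11)²) = 1.838 W m⁻².
With the new albedo, S(1−α₂)/4 = 0.2802 W m⁻², so T₂ = 47.15 K.

47.1 K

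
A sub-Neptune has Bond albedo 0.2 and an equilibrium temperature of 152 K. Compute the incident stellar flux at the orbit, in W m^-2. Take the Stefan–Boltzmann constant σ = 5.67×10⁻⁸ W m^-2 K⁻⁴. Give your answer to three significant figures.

151 W m^-2

From S(1−α)/4 = σT⁴: S = 4σT⁴/(1−α).
The emitted flux is σT⁴ = 30.27 W m^-2.
So S = 4×30.27/(1−0.2) = 151.3 W m^-2.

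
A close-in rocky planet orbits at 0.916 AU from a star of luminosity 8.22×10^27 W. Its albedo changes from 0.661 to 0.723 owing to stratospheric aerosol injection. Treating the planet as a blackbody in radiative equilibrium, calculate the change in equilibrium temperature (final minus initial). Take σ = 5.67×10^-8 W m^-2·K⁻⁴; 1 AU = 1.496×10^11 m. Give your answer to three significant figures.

-23.5 K

d = 0.916 × 1.496×10^11 m = 1.370×10^11 m.
Flux at the orbit: S = L/(4πd²) = 8.22×10^27/(4π·(1.37×10^11)²) = 34830 W m^-2.
Initial: T₁ = [S(1−0.661)/(4σ)]^(1/4) = 477.7 K.
After:  T₂ = [34830·0.277/(4σ)]^(1/4) = 454.2 K.
Change: 454.2 − 477.7 = -23.52 K.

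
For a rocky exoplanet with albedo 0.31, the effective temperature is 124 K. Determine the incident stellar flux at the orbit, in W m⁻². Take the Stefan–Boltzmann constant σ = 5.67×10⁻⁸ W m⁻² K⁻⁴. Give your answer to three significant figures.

From S(1−α)/4 = σT⁴: S = 4σT⁴/(1−α).
The emitted flux is σT⁴ = 13.41 W m⁻².
So S = 4×13.41/(1−0.31) = 77.71 W m⁻².

77.7 W m⁻²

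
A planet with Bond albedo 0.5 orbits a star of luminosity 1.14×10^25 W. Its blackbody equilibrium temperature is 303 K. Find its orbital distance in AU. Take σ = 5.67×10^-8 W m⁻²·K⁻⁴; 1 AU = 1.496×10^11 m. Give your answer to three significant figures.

0.103 AU

The flux needed for this T is 4σT⁴/(1−0.5) = 3823 W m⁻².
From L = 4πd²S, d = √(1.14×10^25/(4π·3823)) = 1.540×10^10 m = 0.1030 AU.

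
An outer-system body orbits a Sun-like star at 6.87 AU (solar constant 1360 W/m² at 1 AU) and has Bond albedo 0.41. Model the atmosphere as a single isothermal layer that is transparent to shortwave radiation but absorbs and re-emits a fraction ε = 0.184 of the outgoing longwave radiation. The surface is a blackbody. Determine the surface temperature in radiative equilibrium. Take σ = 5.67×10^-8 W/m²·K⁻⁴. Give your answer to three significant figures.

By the inverse-square law, S = 1360/6.87² = 28.82 W/m².
Effective emission temperature (TOA balance): σT_e⁴ = S(1−α)/4 = 4.250 W/m² → T_e = 93.05 K.
The surface balance (absorbed SW + ε·downward IR = σT_s⁴) with T_a⁴ = T_s⁴/2 reduces to T_s = T_e·[2/(2−ε)]^¼ = 95.32 K.

95.3 K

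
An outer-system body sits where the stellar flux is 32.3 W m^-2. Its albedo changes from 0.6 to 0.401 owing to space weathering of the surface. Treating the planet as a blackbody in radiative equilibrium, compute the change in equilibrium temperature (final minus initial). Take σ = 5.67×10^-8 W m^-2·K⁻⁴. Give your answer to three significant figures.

9.23 K

With α = 0.6, T₁ = 86.88 K.
Final:   T₂ = [S(1−0.401)/(4σ)]^(1/4) = 96.11 K.
Change: 96.11 − 86.88 = 9.228 K.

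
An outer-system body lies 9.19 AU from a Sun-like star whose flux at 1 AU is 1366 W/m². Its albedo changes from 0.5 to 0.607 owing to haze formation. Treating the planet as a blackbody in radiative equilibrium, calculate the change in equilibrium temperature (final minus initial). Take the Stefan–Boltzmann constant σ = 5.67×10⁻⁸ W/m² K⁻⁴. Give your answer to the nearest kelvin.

Irradiance scales as 1/d², so S = 1366 W/m² × (1/9.19)² = 16.17 W/m².
With α = 0.5, T₁ = 77.27 K.
With α = 0.607, T₂ = 72.76 K.
Change: 72.76 − 77.27 = -4.515 K.

-5 K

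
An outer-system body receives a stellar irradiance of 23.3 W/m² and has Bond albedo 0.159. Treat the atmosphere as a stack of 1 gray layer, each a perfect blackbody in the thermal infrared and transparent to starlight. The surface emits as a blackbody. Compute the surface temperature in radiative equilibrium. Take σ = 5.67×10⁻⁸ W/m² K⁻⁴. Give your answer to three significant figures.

115 K

Top-of-atmosphere balance: σT_e⁴ = S(1−α)/4 = 4.899 W/m² → T_e = 96.41 K.
For an N-layer opaque stack, T_s⁴ = (N+1)T_e⁴, hence T_s = (2)^(1/4)×96.41 K = 114.7 K.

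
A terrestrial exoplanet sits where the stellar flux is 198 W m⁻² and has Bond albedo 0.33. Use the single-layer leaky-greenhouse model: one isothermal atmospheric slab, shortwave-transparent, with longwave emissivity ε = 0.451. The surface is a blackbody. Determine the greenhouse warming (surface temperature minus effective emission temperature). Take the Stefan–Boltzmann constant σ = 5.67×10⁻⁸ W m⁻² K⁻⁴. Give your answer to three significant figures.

10.3 kelvin

Effective emission temperature (TOA balance): σT_e⁴ = S(1−α)/4 = 33.16 W m⁻² → T_e = 155.5 K.
Surface balance with a leaky layer gives σT_s⁴ = σT_e⁴·2/(2−ε), so T_s = T_e·[2/(2−0.451)]^(1/4) = 165.8 K.
Greenhouse warming: T_s − T_e = 10.26 K.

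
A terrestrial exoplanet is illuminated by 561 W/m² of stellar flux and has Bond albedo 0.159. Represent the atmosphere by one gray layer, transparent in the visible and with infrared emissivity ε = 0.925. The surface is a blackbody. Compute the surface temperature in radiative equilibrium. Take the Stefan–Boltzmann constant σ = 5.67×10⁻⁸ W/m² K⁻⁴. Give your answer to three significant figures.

The planet radiates to space at T_e = [S(1−α)/(4σ)]^(1/4) = 213.6 K.
Surface balance with a leaky layer gives σT_s⁴ = σT_e⁴·2/(2−ε), so T_s = T_e·[2/(2−0.925)]^(1/4) = 249.4 K.

249 K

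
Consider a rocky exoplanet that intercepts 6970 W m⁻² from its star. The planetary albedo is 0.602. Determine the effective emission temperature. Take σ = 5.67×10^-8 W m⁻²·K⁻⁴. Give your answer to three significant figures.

Absorbed flux (global mean): S(1−α)/4 = 6970·0.398/4 = 693.5 W m⁻².
In equilibrium σT⁴ equals this, so T = 332.6 K.

333 kelvin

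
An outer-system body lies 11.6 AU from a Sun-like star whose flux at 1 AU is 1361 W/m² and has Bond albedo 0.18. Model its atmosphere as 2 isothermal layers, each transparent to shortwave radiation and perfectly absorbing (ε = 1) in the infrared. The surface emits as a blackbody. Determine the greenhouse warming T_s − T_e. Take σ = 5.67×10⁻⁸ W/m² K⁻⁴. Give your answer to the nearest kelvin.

By the inverse-square law, S = 1361/11.6² = 10.11 W/m².
OLR = S(1−α)/4 = 2.073 W/m²; the top layer radiates at T_e = 77.76 K.
Surface: T_s = (3)^¼·T_e = 102.3 K.
Warming: T_s − T_e = 24.58 K.

25 K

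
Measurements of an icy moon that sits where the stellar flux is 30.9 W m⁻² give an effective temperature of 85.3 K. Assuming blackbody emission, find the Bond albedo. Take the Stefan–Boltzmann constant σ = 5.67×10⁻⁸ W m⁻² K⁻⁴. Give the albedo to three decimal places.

Energy balance: S(1−α)/4 = σT⁴, so 1−α = 4σT⁴/S.
σT⁴ = 3.002 W m⁻², so 4σT⁴ = 12.01 W m⁻².
1−α = 12.01/30.90 = 0.3886, so α = 0.6114.

0.611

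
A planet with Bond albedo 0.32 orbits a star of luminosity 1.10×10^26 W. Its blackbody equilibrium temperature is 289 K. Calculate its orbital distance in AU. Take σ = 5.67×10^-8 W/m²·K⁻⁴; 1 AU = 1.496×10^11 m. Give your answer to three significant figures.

0.410 AU

The flux needed for this T is 4σT⁴/(1−0.32) = 2327 W/m².
S = L/(4πd²) → d = √(L/4πS) = √(1.10×10^26/(4π·2327)) = 6.134×10^10 m = 0.4100 AU.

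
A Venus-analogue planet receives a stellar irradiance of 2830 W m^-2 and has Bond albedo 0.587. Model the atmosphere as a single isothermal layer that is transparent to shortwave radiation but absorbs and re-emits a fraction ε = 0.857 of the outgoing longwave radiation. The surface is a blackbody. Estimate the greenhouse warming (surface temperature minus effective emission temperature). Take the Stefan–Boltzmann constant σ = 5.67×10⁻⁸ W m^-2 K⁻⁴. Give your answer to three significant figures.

40.2 K

Effective emission temperature (TOA balance): σT_e⁴ = S(1−α)/4 = 292.2 W m^-2 → T_e = 267.9 K.
Surface balance with a leaky layer gives σT_s⁴ = σT_e⁴·2/(2−ε), so T_s = T_e·[2/(2−0.857)]^(1/4) = 308.2 K.
Greenhouse warming: T_s − T_e = 40.22 K.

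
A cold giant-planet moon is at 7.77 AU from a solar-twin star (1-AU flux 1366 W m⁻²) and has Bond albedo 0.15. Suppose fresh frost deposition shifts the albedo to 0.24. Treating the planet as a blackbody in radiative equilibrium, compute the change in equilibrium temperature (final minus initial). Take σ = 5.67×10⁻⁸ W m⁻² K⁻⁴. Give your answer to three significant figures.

-2.65 kelvin

Irradiance scales as 1/d², so S = 1366 W m⁻² × (1/7.77)² = 22.63 W m⁻².
Before: T₁ = [22.63·0.85/(4σ)]^(1/4) = 95.96 K.
After:  T₂ = [22.63·0.76/(4σ)]^(1/4) = 93.31 K.
ΔT = T₂ − T₁ = -2.648 K.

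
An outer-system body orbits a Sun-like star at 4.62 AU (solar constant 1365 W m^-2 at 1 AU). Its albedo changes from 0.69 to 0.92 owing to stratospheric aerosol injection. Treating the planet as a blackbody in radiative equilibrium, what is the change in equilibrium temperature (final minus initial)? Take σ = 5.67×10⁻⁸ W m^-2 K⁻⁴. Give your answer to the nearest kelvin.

Flux at the orbit: S = 1365/(4.62)² = 63.95 W m^-2.
Before: T₁ = [63.95·0.31/(4σ)]^(1/4) = 96.69 K.
After:  T₂ = [63.95·0.08/(4σ)]^(1/4) = 68.92 K.
ΔT = T₂ − T₁ = -27.78 K.

-28 kelvin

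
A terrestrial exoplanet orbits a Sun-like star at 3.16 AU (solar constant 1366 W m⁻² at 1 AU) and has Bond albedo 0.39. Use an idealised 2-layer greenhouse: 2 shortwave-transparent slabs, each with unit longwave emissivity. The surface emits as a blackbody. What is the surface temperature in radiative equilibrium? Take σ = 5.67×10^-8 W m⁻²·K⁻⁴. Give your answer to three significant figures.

Irradiance scales as 1/d², so S = 1366 W m⁻² × (1/3.16)² = 136.8 W m⁻².
OLR = S(1−α)/4 = 20.86 W m⁻²; the top layer radiates at T_e = 138.5 K.
Layer-by-layer balance gives σT_s⁴ = (N+1)σT_e⁴, so T_s = 3^¼·138.5 = 182.3 K.

182 K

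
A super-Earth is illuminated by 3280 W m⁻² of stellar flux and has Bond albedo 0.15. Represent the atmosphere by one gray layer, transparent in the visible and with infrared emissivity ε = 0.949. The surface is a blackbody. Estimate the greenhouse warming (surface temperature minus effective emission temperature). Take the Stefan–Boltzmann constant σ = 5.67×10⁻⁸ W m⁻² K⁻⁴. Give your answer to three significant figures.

At the top of the atmosphere, σT_e⁴ = S(1−α)/4 = 697.0 W m⁻², giving T_e = 333.0 K.
The surface balance (absorbed SW + ε·downward IR = σT_s⁴) with T_a⁴ = T_s⁴/2 reduces to T_s = T_e·[2/(2−ε)]^¼ = 391.1 K.
Greenhouse warming: T_s − T_e = 58.11 K.

58.1 K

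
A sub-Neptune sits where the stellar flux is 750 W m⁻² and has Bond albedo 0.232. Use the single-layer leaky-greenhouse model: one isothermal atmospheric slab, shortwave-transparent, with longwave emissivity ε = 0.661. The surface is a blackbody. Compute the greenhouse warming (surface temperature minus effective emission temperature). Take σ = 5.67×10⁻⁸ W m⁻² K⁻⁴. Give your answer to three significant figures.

23.7 K

Effective emission temperature (TOA balance): σT_e⁴ = S(1−α)/4 = 144.0 W m⁻² → T_e = 224.5 K.
For a single slab of emissivity ε, T_s⁴ = 2T_e⁴/(2−ε); thus T_s = 224.5·(1.494)^(1/4) = 248.2 K.
Greenhouse warming: T_s − T_e = 23.69 K.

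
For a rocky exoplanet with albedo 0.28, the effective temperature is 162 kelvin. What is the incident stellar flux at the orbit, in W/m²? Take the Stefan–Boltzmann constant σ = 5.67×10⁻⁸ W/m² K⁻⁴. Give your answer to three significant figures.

From S(1−α)/4 = σT⁴: S = 4σT⁴/(1−α).
The emitted flux is σT⁴ = 39.05 W/m².
S = 4·39.05/0.72 = 217.0 W/m².

217 W/m²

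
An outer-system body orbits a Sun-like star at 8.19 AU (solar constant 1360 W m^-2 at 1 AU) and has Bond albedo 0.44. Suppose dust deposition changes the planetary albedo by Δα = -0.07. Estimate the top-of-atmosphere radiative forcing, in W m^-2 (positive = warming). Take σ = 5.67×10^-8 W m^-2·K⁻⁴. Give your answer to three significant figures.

By the inverse-square law, S = 1360/8.19² = 20.28 W m^-2.
The change in absorbed flux is Δ[S(1−α)/4] = −SΔα/4 = 0.3548 W m^-2.

0.355 W m^-2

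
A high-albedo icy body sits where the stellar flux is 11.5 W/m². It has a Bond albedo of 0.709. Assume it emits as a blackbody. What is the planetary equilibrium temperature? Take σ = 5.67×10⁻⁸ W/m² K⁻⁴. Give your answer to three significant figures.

62.0 kelvin

Averaging over the sphere, the absorbed flux is S(1−α)/4 = 0.8366 W/m².
Set σT⁴ = 0.8366 → T = (0.8366/σ)^(1/4) = 61.98 K.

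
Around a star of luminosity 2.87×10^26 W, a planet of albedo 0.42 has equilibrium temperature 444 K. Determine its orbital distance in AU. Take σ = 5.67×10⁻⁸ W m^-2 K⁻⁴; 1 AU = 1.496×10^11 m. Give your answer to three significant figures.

0.259 AU

Required flux: S = 4σT⁴/(1−α) = 15200 W m^-2.
From L = 4πd²S, d = √(2.87×10^26/(4π·15200)) = 3.877×10^10 m = 0.2591 AU.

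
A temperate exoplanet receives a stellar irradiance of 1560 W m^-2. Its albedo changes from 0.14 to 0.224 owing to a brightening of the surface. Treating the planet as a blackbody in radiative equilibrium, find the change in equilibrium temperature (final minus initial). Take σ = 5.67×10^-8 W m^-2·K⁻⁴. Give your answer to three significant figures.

Before: T₁ = [1560·0.86/(4σ)]^(1/4) = 277.3 K.
Final:   T₂ = [S(1−0.224)/(4σ)]^(1/4) = 270.3 K.
ΔT = T₂ − T₁ = -7.035 K.

-7.04 kelvin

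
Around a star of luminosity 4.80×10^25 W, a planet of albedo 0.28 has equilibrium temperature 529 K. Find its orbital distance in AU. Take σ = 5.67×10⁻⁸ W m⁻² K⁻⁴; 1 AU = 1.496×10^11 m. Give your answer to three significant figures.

Energy balance gives S = 4σT⁴/(1−α) = 24670 W m⁻².
Then d = [L/(4πS)]^(1/2) = 1.244×10^10 m, i.e. 0.08318 AU.

0.0832 AU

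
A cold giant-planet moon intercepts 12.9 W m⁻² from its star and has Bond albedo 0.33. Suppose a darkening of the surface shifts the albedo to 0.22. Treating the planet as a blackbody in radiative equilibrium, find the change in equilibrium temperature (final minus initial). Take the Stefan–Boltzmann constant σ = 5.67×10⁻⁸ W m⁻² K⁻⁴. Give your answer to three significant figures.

Initial: T₁ = [S(1−0.33)/(4σ)]^(1/4) = 78.57 K.
After:  T₂ = [12.90·0.78/(4σ)]^(1/4) = 81.61 K.
Change: 81.61 − 78.57 = 3.043 K.

3.04 K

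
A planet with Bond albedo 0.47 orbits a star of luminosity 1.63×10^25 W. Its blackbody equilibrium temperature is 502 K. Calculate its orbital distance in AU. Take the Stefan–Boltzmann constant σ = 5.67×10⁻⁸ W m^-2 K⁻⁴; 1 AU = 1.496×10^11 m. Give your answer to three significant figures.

0.0462 AU

Energy balance gives S = 4σT⁴/(1−α) = 27180 W m^-2.
From L = 4πd²S, d = √(1.63×10^25/(4π·27180)) = 6.909×10^9 m = 0.04618 AU.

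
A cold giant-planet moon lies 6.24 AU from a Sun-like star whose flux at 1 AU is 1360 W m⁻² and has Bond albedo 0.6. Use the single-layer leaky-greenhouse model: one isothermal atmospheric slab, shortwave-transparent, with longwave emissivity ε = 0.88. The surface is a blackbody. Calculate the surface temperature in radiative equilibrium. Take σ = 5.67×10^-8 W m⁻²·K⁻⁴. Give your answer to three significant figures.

102 K

Irradiance scales as 1/d², so S = 1360 W m⁻² × (1/6.24)² = 34.93 W m⁻².
At the top of the atmosphere, σT_e⁴ = S(1−α)/4 = 3.493 W m⁻², giving T_e = 88.59 K.
The surface balance (absorbed SW + ε·downward IR = σT_s⁴) with T_a⁴ = T_s⁴/2 reduces to T_s = T_e·[2/(2−ε)]^¼ = 102.4 K.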